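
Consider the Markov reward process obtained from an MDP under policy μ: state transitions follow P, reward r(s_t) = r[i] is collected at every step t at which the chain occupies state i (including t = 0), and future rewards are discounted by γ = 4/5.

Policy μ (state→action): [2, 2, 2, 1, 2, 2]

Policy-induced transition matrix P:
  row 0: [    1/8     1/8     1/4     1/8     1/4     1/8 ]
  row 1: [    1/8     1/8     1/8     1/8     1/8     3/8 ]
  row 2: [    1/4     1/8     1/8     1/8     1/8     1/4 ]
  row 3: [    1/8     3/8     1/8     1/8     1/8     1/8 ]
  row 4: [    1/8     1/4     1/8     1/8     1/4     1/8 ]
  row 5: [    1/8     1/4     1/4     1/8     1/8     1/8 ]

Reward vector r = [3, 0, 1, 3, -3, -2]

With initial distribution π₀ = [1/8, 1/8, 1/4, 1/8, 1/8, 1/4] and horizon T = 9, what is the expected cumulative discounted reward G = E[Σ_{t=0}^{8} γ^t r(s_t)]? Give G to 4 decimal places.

G = 0.5074

t=0: π = [0.1250, 0.1250, 0.2500, 0.1250, 0.1250, 0.2500], E[r] = 0.1250, γ^t·E[r] = 0.125000, running G = 0.125000
t=1: π = [0.1563, 0.2031, 0.1719, 0.1250, 0.1563, 0.1875], E[r] = 0.1719, γ^t·E[r] = 0.137500, running G = 0.262500
t=2: π = [0.1465, 0.1992, 0.1680, 0.1250, 0.1641, 0.1973], E[r] = 0.0957, γ^t·E[r] = 0.061250, running G = 0.323750
t=3: π = [0.1460, 0.2014, 0.1680, 0.1250, 0.1638, 0.1958], E[r] = 0.0979, γ^t·E[r] = 0.050125, running G = 0.373875
t=4: π = [0.1460, 0.2012, 0.1677, 0.1250, 0.1637, 0.1964], E[r] = 0.0968, γ^t·E[r] = 0.039663, running G = 0.413538
t=5: π = [0.1460, 0.2013, 0.1678, 0.1250, 0.1637, 0.1963], E[r] = 0.0970, γ^t·E[r] = 0.031789, running G = 0.445326
t=6: π = [0.1460, 0.2012, 0.1678, 0.1250, 0.1637, 0.1963], E[r] = 0.0970, γ^t·E[r] = 0.025426, running G = 0.470752
t=7: π = [0.1460, 0.2012, 0.1678, 0.1250, 0.1637, 0.1963], E[r] = 0.0970, γ^t·E[r] = 0.020342, running G = 0.491095
t=8: π = [0.1460, 0.2012, 0.1678, 0.1250, 0.1637, 0.1963], E[r] = 0.0970, γ^t·E[r] = 0.016274, running G = 0.507368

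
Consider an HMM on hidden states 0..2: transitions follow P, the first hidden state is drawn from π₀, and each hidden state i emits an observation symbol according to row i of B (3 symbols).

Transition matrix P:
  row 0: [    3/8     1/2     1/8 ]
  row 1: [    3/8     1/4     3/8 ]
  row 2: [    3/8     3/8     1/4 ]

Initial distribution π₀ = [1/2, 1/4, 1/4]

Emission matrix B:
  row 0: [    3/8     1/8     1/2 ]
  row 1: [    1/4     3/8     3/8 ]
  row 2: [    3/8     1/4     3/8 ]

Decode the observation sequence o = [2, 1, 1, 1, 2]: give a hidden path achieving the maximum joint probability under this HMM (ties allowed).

path = [0, 1, 2, 1, 0]

t=0: δ = [2.500e-01, 9.375e-02, 9.375e-02]  (obs o_0=2)
t=1: δ = [1.172e-02, 4.688e-02, 8.789e-03]  ψ = [0, 0, 1]  (obs o_1=1)
t=2: δ = [2.197e-03, 4.395e-03, 4.395e-03]  ψ = [1, 1, 1]  (obs o_2=1)
t=3: δ = [2.060e-04, 6.180e-04, 4.120e-04]  ψ = [1, 2, 1]  (obs o_3=1)
t=4: δ = [1.159e-04, 5.794e-05, 8.690e-05]  ψ = [1, 1, 1]  (obs o_4=2)
backtrack: best end state = 0; path = [0, 1, 2, 1, 0]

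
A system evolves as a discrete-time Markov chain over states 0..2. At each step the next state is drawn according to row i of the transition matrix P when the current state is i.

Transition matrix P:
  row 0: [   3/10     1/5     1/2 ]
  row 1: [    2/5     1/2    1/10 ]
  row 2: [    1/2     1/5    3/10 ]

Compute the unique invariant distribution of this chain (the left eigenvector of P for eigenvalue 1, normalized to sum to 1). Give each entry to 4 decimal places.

Balance equations π_j = Σ_i π_i·P[i][j]:
  π_0 = 3/10·π_0 + 2/5·π_1 + 1/2·π_2
  π_1 = 1/5·π_0 + 1/2·π_1 + 1/5·π_2
  normalize: π_0 + π_1 + π_2 = 1
Solving the linear system gives exactly π = [11/28, 2/7, 9/28].

π = [0.3929, 0.2857, 0.3214]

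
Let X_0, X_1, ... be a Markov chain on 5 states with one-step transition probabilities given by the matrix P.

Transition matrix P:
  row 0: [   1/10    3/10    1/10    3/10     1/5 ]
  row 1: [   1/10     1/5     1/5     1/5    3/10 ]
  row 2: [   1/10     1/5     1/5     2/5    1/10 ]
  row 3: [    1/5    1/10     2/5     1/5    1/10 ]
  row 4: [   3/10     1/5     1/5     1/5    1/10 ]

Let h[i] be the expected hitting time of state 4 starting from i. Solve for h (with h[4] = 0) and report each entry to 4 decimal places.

h = [5.8744, 5.3363, 6.6816, 6.7265, 0.0000]

First-step conditioning: h[4] = 0; for i ≠ 4, h[i] = 1 + Σ_k P[i][k]·h[k].
  h[0] = 1 + 1/10·h[0] + 3/10·h[1] + 1/10·h[2] + 3/10·h[3]
  h[1] = 1 + 1/10·h[0] + 1/5·h[1] + 1/5·h[2] + 1/5·h[3]
  h[2] = 1 + 1/10·h[0] + 1/5·h[1] + 1/5·h[2] + 2/5·h[3]
  h[3] = 1 + 1/5·h[0] + 1/10·h[1] + 2/5·h[2] + 1/5·h[3]
Solving the 4×4 linear system over states ≠ 4 gives exactly h = [1310/223, 1190/223, 1490/223, 1500/223, 0] (h[4] = 0 is the target).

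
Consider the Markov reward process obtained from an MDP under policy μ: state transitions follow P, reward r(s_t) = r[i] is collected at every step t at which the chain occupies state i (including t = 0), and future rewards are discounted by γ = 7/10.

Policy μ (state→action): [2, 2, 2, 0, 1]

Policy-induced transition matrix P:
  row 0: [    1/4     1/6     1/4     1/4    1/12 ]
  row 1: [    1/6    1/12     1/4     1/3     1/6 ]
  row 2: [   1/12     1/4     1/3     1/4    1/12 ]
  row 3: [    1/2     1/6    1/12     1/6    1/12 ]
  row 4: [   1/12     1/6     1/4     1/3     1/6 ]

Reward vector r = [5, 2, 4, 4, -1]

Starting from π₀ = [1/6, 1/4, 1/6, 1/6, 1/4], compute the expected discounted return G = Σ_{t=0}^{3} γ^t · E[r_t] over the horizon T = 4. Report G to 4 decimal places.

G = 7.5004

t=0: π = [0.1667, 0.2500, 0.1667, 0.1667, 0.2500], E[r] = 2.4167, γ^t·E[r] = 2.416667, running G = 2.416667
t=1: π = [0.2014, 0.1597, 0.2361, 0.2778, 0.1250], E[r] = 3.2569, γ^t·E[r] = 2.279861, running G = 4.696528
t=2: π = [0.2459, 0.1730, 0.2234, 0.2506, 0.1071], E[r] = 3.3646, γ^t·E[r] = 1.648646, running G = 6.345174
t=3: π = [0.2432, 0.1709, 0.2269, 0.2525, 0.1067], E[r] = 3.3681, γ^t·E[r] = 1.155243, running G = 7.500417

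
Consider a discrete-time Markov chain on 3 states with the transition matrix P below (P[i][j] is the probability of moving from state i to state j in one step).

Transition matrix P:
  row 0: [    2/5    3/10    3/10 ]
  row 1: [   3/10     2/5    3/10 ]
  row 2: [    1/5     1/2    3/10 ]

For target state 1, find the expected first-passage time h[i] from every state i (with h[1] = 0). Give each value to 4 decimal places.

First-step conditioning: h[1] = 0; for i ≠ 1, h[i] = 1 + Σ_k P[i][k]·h[k].
  h[0] = 1 + 2/5·h[0] + 3/10·h[2]
  h[2] = 1 + 1/5·h[0] + 3/10·h[2]
Solving the 2×2 linear system over states ≠ 1 gives exactly h = [25/9, 0, 20/9] (h[1] = 0 is the target).

h = [2.7778, 0.0000, 2.2222]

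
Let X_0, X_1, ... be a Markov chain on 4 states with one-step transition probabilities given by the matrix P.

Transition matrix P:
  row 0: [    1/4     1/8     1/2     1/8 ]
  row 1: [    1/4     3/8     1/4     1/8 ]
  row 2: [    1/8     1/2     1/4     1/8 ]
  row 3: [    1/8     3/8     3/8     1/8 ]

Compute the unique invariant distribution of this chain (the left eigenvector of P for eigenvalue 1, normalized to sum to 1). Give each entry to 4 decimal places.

Balance equations π_j = Σ_i π_i·P[i][j]:
  π_0 = 1/4·π_0 + 1/4·π_1 + 1/8·π_2 + 1/8·π_3
  π_1 = 1/8·π_0 + 3/8·π_1 + 1/2·π_2 + 3/8·π_3
  π_2 = 1/2·π_0 + 1/4·π_1 + 1/4·π_2 + 3/8·π_3
  normalize: π_0 + π_1 + π_2 + π_3 = 1
Solving the linear system gives exactly π = [103/528, 193/528, 83/264, 1/8].

π = [0.1951, 0.3655, 0.3144, 0.1250]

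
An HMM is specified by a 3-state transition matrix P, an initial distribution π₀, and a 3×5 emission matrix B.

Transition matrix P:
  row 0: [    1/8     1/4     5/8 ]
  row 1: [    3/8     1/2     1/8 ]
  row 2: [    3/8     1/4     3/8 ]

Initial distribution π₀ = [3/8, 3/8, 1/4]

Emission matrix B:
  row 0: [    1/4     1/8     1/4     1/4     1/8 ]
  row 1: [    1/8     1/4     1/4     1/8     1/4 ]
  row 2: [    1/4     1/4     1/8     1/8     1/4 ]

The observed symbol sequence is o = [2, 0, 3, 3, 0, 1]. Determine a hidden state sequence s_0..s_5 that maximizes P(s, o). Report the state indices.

path = [0, 2, 0, 2, 0, 2]

t=0: δ = [9.375e-02, 9.375e-02, 3.125e-02]  (obs o_0=2)
t=1: δ = [8.789e-03, 5.859e-03, 1.465e-02]  ψ = [1, 1, 0]  (obs o_1=0)
t=2: δ = [1.373e-03, 4.578e-04, 6.866e-04]  ψ = [2, 2, 0]  (obs o_2=3)
t=3: δ = [6.437e-05, 4.292e-05, 1.073e-04]  ψ = [2, 0, 0]  (obs o_3=3)
t=4: δ = [1.006e-05, 3.353e-06, 1.006e-05]  ψ = [2, 2, 0]  (obs o_4=0)
t=5: δ = [4.715e-07, 6.286e-07, 1.572e-06]  ψ = [2, 0, 0]  (obs o_5=1)
backtrack: best end state = 2; path = [0, 2, 0, 2, 0, 2]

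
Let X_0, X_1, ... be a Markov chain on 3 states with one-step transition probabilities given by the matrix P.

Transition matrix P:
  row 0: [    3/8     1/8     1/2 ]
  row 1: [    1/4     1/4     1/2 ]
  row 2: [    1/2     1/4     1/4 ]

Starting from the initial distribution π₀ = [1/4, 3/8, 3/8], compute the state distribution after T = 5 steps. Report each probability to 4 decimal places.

π = [0.4000, 0.2000, 0.4000]

t=0: π = [0.2500, 0.3750, 0.3750]
t=1: π = [0.3750, 0.2188, 0.4063]
t=2: π = [0.3984, 0.2031, 0.3984]
t=3: π = [0.3994, 0.2002, 0.4004]
t=4: π = [0.4000, 0.2001, 0.3999]
t=5: π = [0.4000, 0.2000, 0.4000]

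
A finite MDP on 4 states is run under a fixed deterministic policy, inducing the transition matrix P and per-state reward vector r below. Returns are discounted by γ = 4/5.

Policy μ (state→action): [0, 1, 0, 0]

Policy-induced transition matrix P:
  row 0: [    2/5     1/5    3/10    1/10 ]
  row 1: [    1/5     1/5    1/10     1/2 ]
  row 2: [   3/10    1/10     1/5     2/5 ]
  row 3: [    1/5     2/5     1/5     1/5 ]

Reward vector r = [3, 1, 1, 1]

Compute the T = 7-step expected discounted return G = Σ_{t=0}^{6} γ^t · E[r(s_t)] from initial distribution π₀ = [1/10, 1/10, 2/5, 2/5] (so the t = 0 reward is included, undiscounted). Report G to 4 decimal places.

G = 5.7472

t=0: π = [0.1000, 0.1000, 0.4000, 0.4000], E[r] = 1.2000, γ^t·E[r] = 1.200000, running G = 1.200000
t=1: π = [0.2600, 0.2400, 0.2000, 0.3000], E[r] = 1.5200, γ^t·E[r] = 1.216000, running G = 2.416000
t=2: π = [0.2720, 0.2400, 0.2020, 0.2860], E[r] = 1.5440, γ^t·E[r] = 0.988160, running G = 3.404160
t=3: π = [0.2746, 0.2370, 0.2032, 0.2852], E[r] = 1.5492, γ^t·E[r] = 0.793190, running G = 4.197350
t=4: π = [0.2752, 0.2367, 0.2038, 0.2843], E[r] = 1.5505, γ^t·E[r] = 0.635077, running G = 4.832427
t=5: π = [0.2754, 0.2365, 0.2039, 0.2842], E[r] = 1.5508, γ^t·E[r] = 0.508182, running G = 5.340609
t=6: π = [0.2755, 0.2365, 0.2039, 0.2842], E[r] = 1.5509, γ^t·E[r] = 0.406570, running G = 5.747178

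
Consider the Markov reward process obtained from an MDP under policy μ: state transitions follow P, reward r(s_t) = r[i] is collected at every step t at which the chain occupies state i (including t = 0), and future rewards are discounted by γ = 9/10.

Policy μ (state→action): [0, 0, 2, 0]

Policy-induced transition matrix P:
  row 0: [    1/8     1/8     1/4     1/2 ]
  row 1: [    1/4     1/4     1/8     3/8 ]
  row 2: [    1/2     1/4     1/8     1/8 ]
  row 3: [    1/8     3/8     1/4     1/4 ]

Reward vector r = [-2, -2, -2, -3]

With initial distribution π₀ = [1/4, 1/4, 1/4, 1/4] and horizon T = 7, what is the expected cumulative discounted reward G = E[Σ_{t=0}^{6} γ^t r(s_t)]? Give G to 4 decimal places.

t=0: π = [0.2500, 0.2500, 0.2500, 0.2500], E[r] = -2.2500, γ^t·E[r] = -2.250000, running G = -2.250000
t=1: π = [0.2500, 0.2500, 0.1875, 0.3125], E[r] = -2.3125, γ^t·E[r] = -2.081250, running G = -4.331250
t=2: π = [0.2266, 0.2578, 0.1953, 0.3203], E[r] = -2.3203, γ^t·E[r] = -1.879453, running G = -6.210703
t=3: π = [0.2305, 0.2617, 0.1934, 0.3145], E[r] = -2.3145, γ^t·E[r] = -1.687236, running G = -7.897939
t=4: π = [0.2302, 0.2605, 0.1931, 0.3162], E[r] = -2.3162, γ^t·E[r] = -1.519634, running G = -9.417573
t=5: π = [0.2300, 0.2607, 0.1933, 0.3160], E[r] = -2.3160, γ^t·E[r] = -1.367562, running G = -10.785136
t=6: π = [0.2301, 0.2607, 0.1932, 0.3159], E[r] = -2.3159, γ^t·E[r] = -1.230778, running G = -12.015914

G = -12.0159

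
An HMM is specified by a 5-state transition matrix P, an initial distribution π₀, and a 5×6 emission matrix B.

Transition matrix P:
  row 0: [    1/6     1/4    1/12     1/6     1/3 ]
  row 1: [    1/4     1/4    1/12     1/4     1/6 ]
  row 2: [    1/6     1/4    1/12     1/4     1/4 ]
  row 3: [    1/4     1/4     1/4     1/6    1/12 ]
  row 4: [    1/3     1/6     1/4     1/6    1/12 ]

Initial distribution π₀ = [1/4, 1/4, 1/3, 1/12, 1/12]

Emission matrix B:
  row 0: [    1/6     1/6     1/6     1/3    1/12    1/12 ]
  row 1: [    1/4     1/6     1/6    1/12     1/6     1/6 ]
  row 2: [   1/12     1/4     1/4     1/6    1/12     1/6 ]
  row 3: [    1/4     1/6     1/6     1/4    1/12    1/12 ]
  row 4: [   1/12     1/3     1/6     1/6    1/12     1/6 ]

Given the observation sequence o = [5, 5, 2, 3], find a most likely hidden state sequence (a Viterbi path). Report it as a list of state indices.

t=0: δ = [2.083e-02, 4.167e-02, 5.556e-02, 6.944e-03, 1.389e-02]  (obs o_0=5)
t=1: δ = [8.681e-04, 2.315e-03, 7.716e-04, 1.157e-03, 2.315e-03]  ψ = [1, 2, 2, 2, 2]  (obs o_1=5)
t=2: δ = [1.286e-04, 9.645e-05, 1.447e-04, 9.645e-05, 6.430e-05]  ψ = [4, 1, 4, 1, 1]  (obs o_2=2)
t=3: δ = [8.038e-06, 3.014e-06, 4.019e-06, 9.042e-06, 7.144e-06]  ψ = [1, 2, 3, 2, 0]  (obs o_3=3)
backtrack: best end state = 3; path = [2, 4, 2, 3]

path = [2, 4, 2, 3]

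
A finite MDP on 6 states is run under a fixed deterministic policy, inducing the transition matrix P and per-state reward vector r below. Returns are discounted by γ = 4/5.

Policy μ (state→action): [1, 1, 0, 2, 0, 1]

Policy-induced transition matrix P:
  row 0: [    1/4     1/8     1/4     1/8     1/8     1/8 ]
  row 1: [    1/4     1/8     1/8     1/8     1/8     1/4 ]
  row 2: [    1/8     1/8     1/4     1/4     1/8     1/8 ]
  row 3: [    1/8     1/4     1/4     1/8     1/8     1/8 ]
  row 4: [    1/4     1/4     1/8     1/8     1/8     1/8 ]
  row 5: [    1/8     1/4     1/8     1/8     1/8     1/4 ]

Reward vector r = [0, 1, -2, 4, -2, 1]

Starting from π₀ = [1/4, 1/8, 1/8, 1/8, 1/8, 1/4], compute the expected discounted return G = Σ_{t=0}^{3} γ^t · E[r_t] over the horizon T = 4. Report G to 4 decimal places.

G = 0.9738

t=0: π = [0.2500, 0.1250, 0.1250, 0.1250, 0.1250, 0.2500], E[r] = 0.3750, γ^t·E[r] = 0.375000, running G = 0.375000
t=1: π = [0.1875, 0.1875, 0.1875, 0.1406, 0.1250, 0.1719], E[r] = 0.2969, γ^t·E[r] = 0.237500, running G = 0.612500
t=2: π = [0.1875, 0.1797, 0.1895, 0.1484, 0.1250, 0.1699], E[r] = 0.3145, γ^t·E[r] = 0.201250, running G = 0.813750
t=3: π = [0.1865, 0.1804, 0.1907, 0.1487, 0.1250, 0.1687], E[r] = 0.3125, γ^t·E[r] = 0.160000, running G = 0.973750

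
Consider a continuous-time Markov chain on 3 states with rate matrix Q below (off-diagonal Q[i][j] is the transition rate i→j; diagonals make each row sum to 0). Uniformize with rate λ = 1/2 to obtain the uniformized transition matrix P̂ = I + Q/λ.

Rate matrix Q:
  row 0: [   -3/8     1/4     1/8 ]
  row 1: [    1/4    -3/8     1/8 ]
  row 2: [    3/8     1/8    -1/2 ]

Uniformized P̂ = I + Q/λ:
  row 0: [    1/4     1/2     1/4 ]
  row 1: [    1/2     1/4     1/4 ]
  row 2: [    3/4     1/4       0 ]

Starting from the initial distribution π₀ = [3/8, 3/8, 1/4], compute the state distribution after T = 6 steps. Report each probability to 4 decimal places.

t=0: π = [0.3750, 0.3750, 0.2500]
t=1: π = [0.4688, 0.3438, 0.1875]
t=2: π = [0.4297, 0.3672, 0.2031]
t=3: π = [0.4434, 0.3574, 0.1992]
t=4: π = [0.4390, 0.3608, 0.2002]
t=5: π = [0.4403, 0.3597, 0.2000]
t=6: π = [0.4399, 0.3601, 0.2000]

π = [0.4399, 0.3601, 0.2000]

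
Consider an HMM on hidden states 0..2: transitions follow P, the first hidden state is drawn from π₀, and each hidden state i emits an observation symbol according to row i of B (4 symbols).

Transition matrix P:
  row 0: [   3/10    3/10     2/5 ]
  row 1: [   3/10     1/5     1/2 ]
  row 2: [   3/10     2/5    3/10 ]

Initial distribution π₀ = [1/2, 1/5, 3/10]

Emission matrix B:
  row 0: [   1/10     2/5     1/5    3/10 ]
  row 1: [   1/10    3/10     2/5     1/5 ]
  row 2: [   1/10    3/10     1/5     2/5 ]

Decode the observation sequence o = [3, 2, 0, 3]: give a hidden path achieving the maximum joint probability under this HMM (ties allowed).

t=0: δ = [1.500e-01, 4.000e-02, 1.200e-01]  (obs o_0=3)
t=1: δ = [9.000e-03, 1.920e-02, 1.200e-02]  ψ = [0, 2, 0]  (obs o_1=2)
t=2: δ = [5.760e-04, 4.800e-04, 9.600e-04]  ψ = [1, 2, 1]  (obs o_2=0)
t=3: δ = [8.640e-05, 7.680e-05, 1.152e-04]  ψ = [2, 2, 2]  (obs o_3=3)
backtrack: best end state = 2; path = [2, 1, 2, 2]

path = [2, 1, 2, 2]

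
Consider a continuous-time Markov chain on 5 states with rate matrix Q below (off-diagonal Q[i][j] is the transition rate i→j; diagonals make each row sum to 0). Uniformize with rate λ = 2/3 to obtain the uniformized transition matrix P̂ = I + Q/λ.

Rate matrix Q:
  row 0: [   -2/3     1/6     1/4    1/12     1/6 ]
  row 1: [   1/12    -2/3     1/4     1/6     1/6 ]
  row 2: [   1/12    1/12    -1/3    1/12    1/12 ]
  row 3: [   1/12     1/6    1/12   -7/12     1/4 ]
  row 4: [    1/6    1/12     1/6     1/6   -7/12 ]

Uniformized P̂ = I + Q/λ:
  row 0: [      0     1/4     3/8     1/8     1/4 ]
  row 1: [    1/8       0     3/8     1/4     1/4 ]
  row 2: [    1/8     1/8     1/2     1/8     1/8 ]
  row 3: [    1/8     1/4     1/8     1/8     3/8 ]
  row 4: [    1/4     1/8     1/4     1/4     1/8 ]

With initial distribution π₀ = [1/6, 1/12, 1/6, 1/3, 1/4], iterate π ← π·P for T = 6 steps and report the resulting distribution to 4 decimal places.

π = [0.1336, 0.1446, 0.3516, 0.1683, 0.2019]

t=0: π = [0.1667, 0.0833, 0.1667, 0.3333, 0.2500]
t=1: π = [0.1354, 0.1771, 0.2813, 0.1667, 0.2396]
t=2: π = [0.1380, 0.1406, 0.3385, 0.1771, 0.2057]
t=3: π = [0.1335, 0.1468, 0.3473, 0.1683, 0.2041]
t=4: π = [0.1338, 0.1444, 0.3508, 0.1689, 0.2021]
t=5: π = [0.1335, 0.1448, 0.3514, 0.1683, 0.2020]
t=6: π = [0.1336, 0.1446, 0.3516, 0.1683, 0.2019]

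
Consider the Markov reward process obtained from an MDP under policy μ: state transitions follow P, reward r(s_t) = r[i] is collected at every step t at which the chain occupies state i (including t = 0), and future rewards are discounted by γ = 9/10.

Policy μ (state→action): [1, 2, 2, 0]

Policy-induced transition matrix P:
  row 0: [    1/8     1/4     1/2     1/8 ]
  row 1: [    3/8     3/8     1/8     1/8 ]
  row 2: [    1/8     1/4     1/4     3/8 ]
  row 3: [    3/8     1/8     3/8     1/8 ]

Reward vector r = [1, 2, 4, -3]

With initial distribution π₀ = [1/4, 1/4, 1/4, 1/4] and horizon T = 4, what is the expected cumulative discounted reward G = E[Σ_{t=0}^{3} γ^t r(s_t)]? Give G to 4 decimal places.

t=0: π = [0.2500, 0.2500, 0.2500, 0.2500], E[r] = 1.0000, γ^t·E[r] = 1.000000, running G = 1.000000
t=1: π = [0.2500, 0.2500, 0.3125, 0.1875], E[r] = 1.4375, γ^t·E[r] = 1.293750, running G = 2.293750
t=2: π = [0.2344, 0.2578, 0.3047, 0.2031], E[r] = 1.3594, γ^t·E[r] = 1.101094, running G = 3.394844
t=3: π = [0.2402, 0.2568, 0.3018, 0.2012], E[r] = 1.3574, γ^t·E[r] = 0.989561, running G = 4.384404

G = 4.3844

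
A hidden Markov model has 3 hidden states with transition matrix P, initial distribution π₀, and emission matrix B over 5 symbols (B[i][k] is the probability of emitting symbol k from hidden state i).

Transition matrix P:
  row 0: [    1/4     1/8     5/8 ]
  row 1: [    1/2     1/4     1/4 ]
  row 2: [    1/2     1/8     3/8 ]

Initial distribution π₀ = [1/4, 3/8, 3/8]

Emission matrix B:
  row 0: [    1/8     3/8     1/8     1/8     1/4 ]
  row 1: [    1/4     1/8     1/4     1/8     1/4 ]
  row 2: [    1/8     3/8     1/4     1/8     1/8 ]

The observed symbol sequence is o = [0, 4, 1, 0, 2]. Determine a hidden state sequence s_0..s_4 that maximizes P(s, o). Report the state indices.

path = [1, 0, 2, 0, 2]

t=0: δ = [3.125e-02, 9.375e-02, 4.688e-02]  (obs o_0=0)
t=1: δ = [1.172e-02, 5.859e-03, 2.930e-03]  ψ = [1, 1, 1]  (obs o_1=4)
t=2: δ = [1.099e-03, 1.831e-04, 2.747e-03]  ψ = [0, 0, 0]  (obs o_2=1)
t=3: δ = [1.717e-04, 8.583e-05, 1.287e-04]  ψ = [2, 2, 2]  (obs o_3=0)
t=4: δ = [8.047e-06, 5.364e-06, 2.682e-05]  ψ = [2, 0, 0]  (obs o_4=2)
backtrack: best end state = 2; path = [1, 0, 2, 0, 2]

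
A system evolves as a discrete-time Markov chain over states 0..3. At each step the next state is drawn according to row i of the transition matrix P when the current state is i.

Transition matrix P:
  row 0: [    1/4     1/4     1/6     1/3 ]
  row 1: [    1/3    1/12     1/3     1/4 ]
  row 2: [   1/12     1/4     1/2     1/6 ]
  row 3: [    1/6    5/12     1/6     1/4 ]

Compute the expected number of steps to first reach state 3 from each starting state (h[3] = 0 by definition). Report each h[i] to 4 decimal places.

First-step conditioning: h[3] = 0; for i ≠ 3, h[i] = 1 + Σ_k P[i][k]·h[k].
  h[0] = 1 + 1/4·h[0] + 1/4·h[1] + 1/6·h[2]
  h[1] = 1 + 1/3·h[0] + 1/12·h[1] + 1/3·h[2]
  h[2] = 1 + 1/12·h[0] + 1/4·h[1] + 1/2·h[2]
Solving the 3×3 linear system over states ≠ 3 gives exactly h = [336/89, 372/89, 420/89, 0] (h[3] = 0 is the target).

h = [3.7753, 4.1798, 4.7191, 0.0000]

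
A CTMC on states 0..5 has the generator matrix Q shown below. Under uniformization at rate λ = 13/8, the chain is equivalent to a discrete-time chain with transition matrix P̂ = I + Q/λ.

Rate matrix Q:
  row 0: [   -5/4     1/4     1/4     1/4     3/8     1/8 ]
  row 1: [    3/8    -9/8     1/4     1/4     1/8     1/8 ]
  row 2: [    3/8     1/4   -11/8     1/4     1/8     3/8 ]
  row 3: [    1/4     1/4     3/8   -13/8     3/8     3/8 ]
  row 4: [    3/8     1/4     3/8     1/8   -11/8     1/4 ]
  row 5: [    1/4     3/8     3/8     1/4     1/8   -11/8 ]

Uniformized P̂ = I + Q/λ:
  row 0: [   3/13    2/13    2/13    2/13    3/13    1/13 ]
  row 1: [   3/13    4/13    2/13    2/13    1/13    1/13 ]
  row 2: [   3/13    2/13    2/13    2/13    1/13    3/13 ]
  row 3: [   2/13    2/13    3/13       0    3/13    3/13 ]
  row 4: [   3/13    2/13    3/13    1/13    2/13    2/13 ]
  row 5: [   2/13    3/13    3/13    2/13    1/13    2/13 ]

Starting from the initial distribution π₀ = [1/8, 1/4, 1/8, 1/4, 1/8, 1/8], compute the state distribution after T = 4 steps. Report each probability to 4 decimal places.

t=0: π = [0.1250, 0.2500, 0.1250, 0.2500, 0.1250, 0.1250]
t=1: π = [0.2019, 0.2019, 0.1923, 0.1058, 0.1442, 0.1538]
t=2: π = [0.2108, 0.1967, 0.1849, 0.1265, 0.1354, 0.1457]
t=3: π = [0.2098, 0.1953, 0.1852, 0.1240, 0.1392, 0.1464]
t=4: π = [0.2100, 0.1952, 0.1854, 0.1241, 0.1390, 0.1465]

π = [0.2100, 0.1952, 0.1854, 0.1241, 0.1390, 0.1465]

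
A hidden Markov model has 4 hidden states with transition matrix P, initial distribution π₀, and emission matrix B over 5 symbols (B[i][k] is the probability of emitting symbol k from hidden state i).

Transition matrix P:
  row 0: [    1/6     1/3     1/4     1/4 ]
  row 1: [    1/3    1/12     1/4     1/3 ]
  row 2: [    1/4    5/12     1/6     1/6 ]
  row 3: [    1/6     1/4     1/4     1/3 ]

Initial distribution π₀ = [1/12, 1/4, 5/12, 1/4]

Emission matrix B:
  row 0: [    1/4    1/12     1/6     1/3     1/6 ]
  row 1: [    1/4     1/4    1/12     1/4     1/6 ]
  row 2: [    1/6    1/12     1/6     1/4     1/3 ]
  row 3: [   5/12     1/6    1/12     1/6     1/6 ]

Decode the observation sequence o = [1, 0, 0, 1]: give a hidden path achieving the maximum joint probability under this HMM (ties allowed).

path = [1, 3, 3, 1]

t=0: δ = [6.944e-03, 6.250e-02, 3.472e-02, 4.167e-02]  (obs o_0=1)
t=1: δ = [5.208e-03, 3.617e-03, 2.604e-03, 8.681e-03]  ψ = [1, 2, 1, 1]  (obs o_1=0)
t=2: δ = [3.617e-04, 5.425e-04, 3.617e-04, 1.206e-03]  ψ = [3, 3, 3, 3]  (obs o_2=0)
t=3: δ = [1.674e-05, 7.535e-05, 2.512e-05, 6.698e-05]  ψ = [3, 3, 3, 3]  (obs o_3=1)
backtrack: best end state = 1; path = [1, 3, 3, 1]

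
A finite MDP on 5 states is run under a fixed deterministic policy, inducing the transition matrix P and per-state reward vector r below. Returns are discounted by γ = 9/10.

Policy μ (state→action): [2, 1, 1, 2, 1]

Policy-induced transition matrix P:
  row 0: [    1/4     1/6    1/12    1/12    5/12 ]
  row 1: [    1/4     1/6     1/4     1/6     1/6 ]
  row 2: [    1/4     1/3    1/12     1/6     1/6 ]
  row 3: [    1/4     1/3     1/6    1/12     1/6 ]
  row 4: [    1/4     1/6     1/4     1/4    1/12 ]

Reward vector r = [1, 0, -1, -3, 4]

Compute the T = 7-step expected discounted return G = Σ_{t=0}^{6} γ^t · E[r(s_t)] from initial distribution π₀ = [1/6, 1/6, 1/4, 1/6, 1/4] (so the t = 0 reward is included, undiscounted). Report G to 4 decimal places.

G = 2.3255

t=0: π = [0.1667, 0.1667, 0.2500, 0.1667, 0.2500], E[r] = 0.4167, γ^t·E[r] = 0.416667, running G = 0.416667
t=1: π = [0.2500, 0.2361, 0.1667, 0.1597, 0.1875], E[r] = 0.3542, γ^t·E[r] = 0.318750, running G = 0.735417
t=2: π = [0.2500, 0.2211, 0.1672, 0.1481, 0.2135], E[r] = 0.4925, γ^t·E[r] = 0.398906, running G = 1.134323
t=3: π = [0.2500, 0.2192, 0.1681, 0.1513, 0.2114], E[r] = 0.4735, γ^t·E[r] = 0.345199, running G = 1.479522
t=4: π = [0.2500, 0.2199, 0.1677, 0.1508, 0.2116], E[r] = 0.4760, γ^t·E[r] = 0.312290, running G = 1.791812
t=5: π = [0.2500, 0.2198, 0.1678, 0.1509, 0.2115], E[r] = 0.4757, γ^t·E[r] = 0.280872, running G = 2.072685
t=6: π = [0.2500, 0.2198, 0.1678, 0.1509, 0.2115], E[r] = 0.4757, γ^t·E[r] = 0.252808, running G = 2.325492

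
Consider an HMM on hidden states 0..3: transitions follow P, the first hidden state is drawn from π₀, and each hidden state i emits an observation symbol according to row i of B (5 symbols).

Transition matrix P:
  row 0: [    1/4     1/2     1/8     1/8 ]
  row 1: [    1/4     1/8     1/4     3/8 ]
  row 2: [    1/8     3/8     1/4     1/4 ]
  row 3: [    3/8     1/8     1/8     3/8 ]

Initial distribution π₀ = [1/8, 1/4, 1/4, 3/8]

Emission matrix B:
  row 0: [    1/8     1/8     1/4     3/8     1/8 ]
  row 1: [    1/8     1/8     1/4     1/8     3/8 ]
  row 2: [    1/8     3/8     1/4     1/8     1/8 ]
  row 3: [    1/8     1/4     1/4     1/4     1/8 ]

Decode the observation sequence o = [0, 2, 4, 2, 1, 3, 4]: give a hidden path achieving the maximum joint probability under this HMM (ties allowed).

path = [3, 0, 1, 3, 3, 0, 1]

t=0: δ = [1.562e-02, 3.125e-02, 3.125e-02, 4.688e-02]  (obs o_0=0)
t=1: δ = [4.395e-03, 2.930e-03, 1.953e-03, 4.395e-03]  ψ = [3, 2, 1, 3]  (obs o_1=2)
t=2: δ = [2.060e-04, 8.240e-04, 9.155e-05, 2.060e-04]  ψ = [3, 0, 1, 3]  (obs o_2=4)
t=3: δ = [5.150e-05, 2.575e-05, 5.150e-05, 7.725e-05]  ψ = [1, 0, 1, 1]  (obs o_3=2)
t=4: δ = [3.621e-06, 3.219e-06, 4.828e-06, 7.242e-06]  ψ = [3, 0, 2, 3]  (obs o_4=1)
t=5: δ = [1.018e-06, 2.263e-07, 1.509e-07, 6.789e-07]  ψ = [3, 0, 2, 3]  (obs o_5=3)
t=6: δ = [3.183e-08, 1.910e-07, 1.591e-08, 3.183e-08]  ψ = [0, 0, 0, 3]  (obs o_6=4)
backtrack: best end state = 1; path = [3, 0, 1, 3, 3, 0, 1]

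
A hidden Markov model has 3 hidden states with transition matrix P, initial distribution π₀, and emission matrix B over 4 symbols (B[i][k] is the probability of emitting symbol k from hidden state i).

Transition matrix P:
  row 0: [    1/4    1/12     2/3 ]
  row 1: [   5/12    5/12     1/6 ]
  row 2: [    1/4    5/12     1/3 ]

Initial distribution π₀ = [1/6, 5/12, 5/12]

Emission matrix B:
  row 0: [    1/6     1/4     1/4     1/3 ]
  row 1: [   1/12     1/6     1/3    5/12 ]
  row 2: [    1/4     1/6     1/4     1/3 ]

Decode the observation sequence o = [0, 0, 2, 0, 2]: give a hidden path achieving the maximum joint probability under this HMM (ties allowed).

t=0: δ = [2.778e-02, 3.472e-02, 1.042e-01]  (obs o_0=0)
t=1: δ = [4.340e-03, 3.617e-03, 8.681e-03]  ψ = [2, 2, 2]  (obs o_1=0)
t=2: δ = [5.425e-04, 1.206e-03, 7.234e-04]  ψ = [2, 2, 0]  (obs o_2=2)
t=3: δ = [8.372e-05, 4.186e-05, 9.042e-05]  ψ = [1, 1, 0]  (obs o_3=0)
t=4: δ = [5.651e-06, 1.256e-05, 1.395e-05]  ψ = [2, 2, 0]  (obs o_4=2)
backtrack: best end state = 2; path = [2, 2, 1, 0, 2]

path = [2, 2, 1, 0, 2]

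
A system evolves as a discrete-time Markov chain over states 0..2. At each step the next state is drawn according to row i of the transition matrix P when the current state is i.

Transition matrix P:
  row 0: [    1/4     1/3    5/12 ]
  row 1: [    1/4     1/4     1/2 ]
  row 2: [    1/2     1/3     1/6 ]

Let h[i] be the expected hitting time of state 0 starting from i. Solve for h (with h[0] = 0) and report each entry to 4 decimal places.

First-step conditioning: h[0] = 0; for i ≠ 0, h[i] = 1 + Σ_k P[i][k]·h[k].
  h[1] = 1 + 1/4·h[1] + 1/2·h[2]
  h[2] = 1 + 1/3·h[1] + 1/6·h[2]
Solving the 2×2 linear system over states ≠ 0 gives exactly h = [0, 32/11, 26/11] (h[0] = 0 is the target).

h = [0.0000, 2.9091, 2.3636]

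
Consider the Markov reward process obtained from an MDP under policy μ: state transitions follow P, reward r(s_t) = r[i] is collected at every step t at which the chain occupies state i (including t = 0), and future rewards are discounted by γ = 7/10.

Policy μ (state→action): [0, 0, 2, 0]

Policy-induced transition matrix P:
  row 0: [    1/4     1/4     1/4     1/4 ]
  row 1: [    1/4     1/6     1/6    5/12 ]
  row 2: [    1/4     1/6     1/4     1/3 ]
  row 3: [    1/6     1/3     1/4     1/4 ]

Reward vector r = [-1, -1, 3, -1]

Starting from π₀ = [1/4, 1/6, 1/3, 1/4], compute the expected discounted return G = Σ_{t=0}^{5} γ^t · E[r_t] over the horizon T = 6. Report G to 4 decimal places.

t=0: π = [0.2500, 0.1667, 0.3333, 0.2500], E[r] = 0.3333, γ^t·E[r] = 0.333333, running G = 0.333333
t=1: π = [0.2292, 0.2292, 0.2361, 0.3056], E[r] = -0.0556, γ^t·E[r] = -0.038889, running G = 0.294444
t=2: π = [0.2245, 0.2367, 0.2309, 0.3079], E[r] = -0.0764, γ^t·E[r] = -0.037431, running G = 0.257014
t=3: π = [0.2243, 0.2367, 0.2303, 0.3087], E[r] = -0.0789, γ^t·E[r] = -0.027062, running G = 0.229952
t=4: π = [0.2243, 0.2368, 0.2303, 0.3086], E[r] = -0.0789, γ^t·E[r] = -0.018943, running G = 0.211009
t=5: π = [0.2243, 0.2368, 0.2303, 0.3087], E[r] = -0.0789, γ^t·E[r] = -0.013267, running G = 0.197742

G = 0.1977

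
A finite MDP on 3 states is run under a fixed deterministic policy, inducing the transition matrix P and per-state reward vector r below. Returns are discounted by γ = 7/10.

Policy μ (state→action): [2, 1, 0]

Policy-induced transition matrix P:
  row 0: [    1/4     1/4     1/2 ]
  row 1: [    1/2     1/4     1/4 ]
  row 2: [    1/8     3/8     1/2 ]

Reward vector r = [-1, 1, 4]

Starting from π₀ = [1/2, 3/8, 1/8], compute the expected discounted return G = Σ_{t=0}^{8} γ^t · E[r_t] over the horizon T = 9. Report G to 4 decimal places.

t=0: π = [0.5000, 0.3750, 0.1250], E[r] = 0.3750, γ^t·E[r] = 0.375000, running G = 0.375000
t=1: π = [0.3281, 0.2656, 0.4063], E[r] = 1.5625, γ^t·E[r] = 1.093750, running G = 1.468750
t=2: π = [0.2656, 0.3008, 0.4336], E[r] = 1.7695, γ^t·E[r] = 0.867070, running G = 2.335820
t=3: π = [0.2710, 0.3042, 0.4248], E[r] = 1.7324, γ^t·E[r] = 0.594221, running G = 2.930041
t=4: π = [0.2729, 0.3031, 0.4240], E[r] = 1.7260, γ^t·E[r] = 0.414401, running G = 3.344442
t=5: π = [0.2728, 0.3030, 0.4242], E[r] = 1.7271, γ^t·E[r] = 0.290276, running G = 3.634718
t=6: π = [0.2727, 0.3030, 0.4243], E[r] = 1.7273, γ^t·E[r] = 0.203217, running G = 3.837935
t=7: π = [0.2727, 0.3030, 0.4242], E[r] = 1.7273, γ^t·E[r] = 0.142249, running G = 3.980183
t=8: π = [0.2727, 0.3030, 0.4242], E[r] = 1.7273, γ^t·E[r] = 0.099574, running G = 4.079757

G = 4.0798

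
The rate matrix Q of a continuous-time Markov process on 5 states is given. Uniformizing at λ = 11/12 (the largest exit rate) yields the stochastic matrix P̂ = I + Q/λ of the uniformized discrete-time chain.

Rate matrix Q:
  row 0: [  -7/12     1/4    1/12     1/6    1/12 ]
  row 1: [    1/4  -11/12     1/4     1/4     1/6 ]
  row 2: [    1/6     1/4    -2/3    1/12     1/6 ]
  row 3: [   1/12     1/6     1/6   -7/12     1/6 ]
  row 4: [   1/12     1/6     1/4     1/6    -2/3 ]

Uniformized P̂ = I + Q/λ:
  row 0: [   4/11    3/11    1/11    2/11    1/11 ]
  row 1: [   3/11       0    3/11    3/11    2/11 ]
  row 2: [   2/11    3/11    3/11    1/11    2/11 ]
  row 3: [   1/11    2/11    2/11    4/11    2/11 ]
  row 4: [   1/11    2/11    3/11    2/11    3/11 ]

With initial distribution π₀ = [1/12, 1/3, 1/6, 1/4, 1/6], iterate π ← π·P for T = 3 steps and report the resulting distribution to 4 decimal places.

π = [0.1977, 0.1834, 0.2184, 0.2194, 0.1811]

t=0: π = [0.0833, 0.3333, 0.1667, 0.2500, 0.1667]
t=1: π = [0.1894, 0.1439, 0.2348, 0.2424, 0.1894]
t=2: π = [0.1901, 0.1942, 0.2163, 0.2176, 0.1818]
t=3: π = [0.1977, 0.1834, 0.2184, 0.2194, 0.1811]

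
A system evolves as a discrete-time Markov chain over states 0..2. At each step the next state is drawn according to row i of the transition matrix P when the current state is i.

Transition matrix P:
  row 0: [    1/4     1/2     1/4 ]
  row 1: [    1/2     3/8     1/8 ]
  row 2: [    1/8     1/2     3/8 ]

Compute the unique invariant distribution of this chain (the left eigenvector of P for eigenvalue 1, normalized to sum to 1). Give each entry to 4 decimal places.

π = [0.3333, 0.4444, 0.2222]

Balance equations π_j = Σ_i π_i·P[i][j]:
  π_0 = 1/4·π_0 + 1/2·π_1 + 1/8·π_2
  π_1 = 1/2·π_0 + 3/8·π_1 + 1/2·π_2
  normalize: π_0 + π_1 + π_2 = 1
Solving the linear system gives exactly π = [1/3, 4/9, 2/9].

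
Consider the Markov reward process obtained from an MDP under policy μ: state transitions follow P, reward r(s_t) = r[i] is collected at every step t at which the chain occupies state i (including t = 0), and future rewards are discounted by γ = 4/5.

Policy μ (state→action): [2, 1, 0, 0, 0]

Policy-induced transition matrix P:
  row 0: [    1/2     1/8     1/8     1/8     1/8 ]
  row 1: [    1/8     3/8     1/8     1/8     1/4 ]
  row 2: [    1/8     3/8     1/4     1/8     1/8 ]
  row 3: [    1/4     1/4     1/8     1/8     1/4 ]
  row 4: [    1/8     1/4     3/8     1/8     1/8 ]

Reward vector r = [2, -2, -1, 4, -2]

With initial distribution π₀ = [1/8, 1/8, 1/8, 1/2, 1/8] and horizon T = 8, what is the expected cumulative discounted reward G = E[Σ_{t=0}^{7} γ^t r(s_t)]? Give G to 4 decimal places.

G = 1.1574

t=0: π = [0.1250, 0.1250, 0.1250, 0.5000, 0.1250], E[r] = 1.6250, γ^t·E[r] = 1.625000, running G = 1.625000
t=1: π = [0.2344, 0.2656, 0.1719, 0.1250, 0.2031], E[r] = -0.1406, γ^t·E[r] = -0.112500, running G = 1.512500
t=2: π = [0.2285, 0.2754, 0.1973, 0.1250, 0.1738], E[r] = -0.1387, γ^t·E[r] = -0.088750, running G = 1.423750
t=3: π = [0.2263, 0.2805, 0.1931, 0.1250, 0.1750], E[r] = -0.1516, γ^t·E[r] = -0.077625, running G = 1.346125
t=4: π = [0.2255, 0.2809, 0.1929, 0.1250, 0.1757], E[r] = -0.1551, γ^t·E[r] = -0.063538, running G = 1.282588
t=5: π = [0.2252, 0.2810, 0.1930, 0.1250, 0.1757], E[r] = -0.1562, γ^t·E[r] = -0.051191, running G = 1.231396
t=6: π = [0.2251, 0.2811, 0.1931, 0.1250, 0.1758], E[r] = -0.1567, γ^t·E[r] = -0.041067, running G = 1.190329
t=7: π = [0.2250, 0.2811, 0.1931, 0.1250, 0.1758], E[r] = -0.1568, γ^t·E[r] = -0.032888, running G = 1.157441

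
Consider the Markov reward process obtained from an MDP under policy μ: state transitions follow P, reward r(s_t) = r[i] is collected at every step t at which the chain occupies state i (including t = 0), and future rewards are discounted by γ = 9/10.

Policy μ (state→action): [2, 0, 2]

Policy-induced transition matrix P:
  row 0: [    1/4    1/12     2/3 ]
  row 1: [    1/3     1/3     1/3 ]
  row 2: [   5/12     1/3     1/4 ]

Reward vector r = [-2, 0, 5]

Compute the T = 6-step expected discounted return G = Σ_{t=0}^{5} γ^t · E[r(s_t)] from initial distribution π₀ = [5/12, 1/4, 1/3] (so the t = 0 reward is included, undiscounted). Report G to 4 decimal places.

G = 6.0671

t=0: π = [0.4167, 0.2500, 0.3333], E[r] = 0.8333, γ^t·E[r] = 0.833333, running G = 0.833333
t=1: π = [0.3264, 0.2292, 0.4444], E[r] = 1.5694, γ^t·E[r] = 1.412500, running G = 2.245833
t=2: π = [0.3432, 0.2517, 0.4051], E[r] = 1.3391, γ^t·E[r] = 1.084688, running G = 3.330521
t=3: π = [0.3385, 0.2475, 0.4140], E[r] = 1.3928, γ^t·E[r] = 1.015383, running G = 4.345904
t=4: π = [0.3396, 0.2487, 0.4117], E[r] = 1.3791, γ^t·E[r] = 0.904822, running G = 5.250725
t=5: π = [0.3393, 0.2484, 0.4122], E[r] = 1.3825, γ^t·E[r] = 0.816354, running G = 6.067079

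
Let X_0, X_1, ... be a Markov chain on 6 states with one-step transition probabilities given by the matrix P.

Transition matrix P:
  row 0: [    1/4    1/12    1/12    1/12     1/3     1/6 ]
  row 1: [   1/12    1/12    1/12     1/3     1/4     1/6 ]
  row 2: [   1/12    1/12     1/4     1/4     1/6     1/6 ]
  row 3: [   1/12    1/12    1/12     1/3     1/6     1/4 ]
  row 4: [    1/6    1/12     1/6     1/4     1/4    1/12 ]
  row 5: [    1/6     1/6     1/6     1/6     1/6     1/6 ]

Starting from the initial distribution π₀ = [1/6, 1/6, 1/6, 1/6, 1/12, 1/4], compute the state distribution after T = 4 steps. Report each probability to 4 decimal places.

t=0: π = [0.1667, 0.1667, 0.1667, 0.1667, 0.0833, 0.2500]
t=1: π = [0.1389, 0.1042, 0.1389, 0.2292, 0.2153, 0.1736]
t=2: π = [0.1389, 0.0978, 0.1389, 0.2402, 0.2164, 0.1678]
t=3: π = [0.1385, 0.0973, 0.1385, 0.2410, 0.2160, 0.1686]
t=4: π = [0.1385, 0.0974, 0.1385, 0.2411, 0.2159, 0.1688]

π = [0.1385, 0.0974, 0.1385, 0.2411, 0.2159, 0.1688]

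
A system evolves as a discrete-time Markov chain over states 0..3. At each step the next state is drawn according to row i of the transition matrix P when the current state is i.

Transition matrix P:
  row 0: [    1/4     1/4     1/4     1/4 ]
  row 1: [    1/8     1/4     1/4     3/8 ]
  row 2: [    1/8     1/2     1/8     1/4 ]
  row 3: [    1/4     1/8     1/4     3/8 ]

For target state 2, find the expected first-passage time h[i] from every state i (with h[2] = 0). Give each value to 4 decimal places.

First-step conditioning: h[2] = 0; for i ≠ 2, h[i] = 1 + Σ_k P[i][k]·h[k].
  h[0] = 1 + 1/4·h[0] + 1/4·h[1] + 1/4·h[3]
  h[1] = 1 + 1/8·h[0] + 1/4·h[1] + 3/8·h[3]
  h[3] = 1 + 1/4·h[0] + 1/8·h[1] + 3/8·h[3]
Solving the 3×3 linear system over states ≠ 2 gives exactly h = [4, 4, 0, 4] (h[2] = 0 is the target).

h = [4.0000, 4.0000, 0.0000, 4.0000]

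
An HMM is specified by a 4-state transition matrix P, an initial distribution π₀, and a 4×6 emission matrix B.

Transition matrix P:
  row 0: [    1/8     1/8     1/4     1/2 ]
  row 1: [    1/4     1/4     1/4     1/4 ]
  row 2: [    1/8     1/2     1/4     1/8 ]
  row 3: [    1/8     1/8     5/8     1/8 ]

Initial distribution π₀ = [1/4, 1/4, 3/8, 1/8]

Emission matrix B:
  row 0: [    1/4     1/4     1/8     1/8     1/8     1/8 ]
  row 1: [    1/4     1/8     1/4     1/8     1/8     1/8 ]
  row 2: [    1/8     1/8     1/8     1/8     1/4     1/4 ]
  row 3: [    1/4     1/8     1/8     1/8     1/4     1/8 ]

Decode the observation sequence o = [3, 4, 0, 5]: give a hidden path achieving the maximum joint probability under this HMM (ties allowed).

path = [2, 1, 3, 2]

t=0: δ = [3.125e-02, 3.125e-02, 4.688e-02, 1.562e-02]  (obs o_0=3)
t=1: δ = [9.766e-04, 2.930e-03, 2.930e-03, 3.906e-03]  ψ = [1, 2, 2, 0]  (obs o_1=4)
t=2: δ = [1.831e-04, 3.662e-04, 3.052e-04, 1.831e-04]  ψ = [1, 2, 3, 1]  (obs o_2=0)
t=3: δ = [1.144e-05, 1.907e-05, 2.861e-05, 1.144e-05]  ψ = [1, 2, 3, 0]  (obs o_3=5)
backtrack: best end state = 2; path = [2, 1, 3, 2]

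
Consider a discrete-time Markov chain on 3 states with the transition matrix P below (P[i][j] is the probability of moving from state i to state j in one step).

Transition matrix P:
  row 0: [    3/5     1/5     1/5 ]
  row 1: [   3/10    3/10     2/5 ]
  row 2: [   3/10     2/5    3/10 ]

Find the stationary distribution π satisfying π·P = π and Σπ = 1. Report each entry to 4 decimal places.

π = [0.4286, 0.2857, 0.2857]

Balance equations π_j = Σ_i π_i·P[i][j]:
  π_0 = 3/5·π_0 + 3/10·π_1 + 3/10·π_2
  π_1 = 1/5·π_0 + 3/10·π_1 + 2/5·π_2
  normalize: π_0 + π_1 + π_2 = 1
Solving the linear system gives exactly π = [3/7, 2/7, 2/7].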